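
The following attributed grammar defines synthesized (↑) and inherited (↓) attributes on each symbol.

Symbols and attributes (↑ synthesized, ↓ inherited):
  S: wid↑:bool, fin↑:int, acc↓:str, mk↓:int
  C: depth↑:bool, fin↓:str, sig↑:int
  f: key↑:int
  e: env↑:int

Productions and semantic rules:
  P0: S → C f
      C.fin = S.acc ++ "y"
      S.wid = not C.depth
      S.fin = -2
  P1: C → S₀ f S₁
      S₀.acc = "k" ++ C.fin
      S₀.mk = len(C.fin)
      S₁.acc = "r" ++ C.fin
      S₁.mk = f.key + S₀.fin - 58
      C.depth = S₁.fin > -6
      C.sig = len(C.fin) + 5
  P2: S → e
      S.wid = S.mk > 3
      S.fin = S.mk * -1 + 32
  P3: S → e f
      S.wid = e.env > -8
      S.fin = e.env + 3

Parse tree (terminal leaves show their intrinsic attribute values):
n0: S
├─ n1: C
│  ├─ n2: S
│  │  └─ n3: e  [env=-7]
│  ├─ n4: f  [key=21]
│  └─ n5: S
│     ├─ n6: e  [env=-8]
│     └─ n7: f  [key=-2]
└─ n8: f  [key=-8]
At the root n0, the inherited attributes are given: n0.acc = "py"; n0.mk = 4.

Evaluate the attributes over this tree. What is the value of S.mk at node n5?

1. n0.acc = "py"  [given at root]
2. n0.mk = 4  [given at root]
3. n1.fin = "pyy"  [S.acc ++ "y"]
4. n2.acc = "kpyy"  ["k" ++ C.fin]
5. n2.mk = 3  [len(C.fin)]
6. n3.env = -7  [terminal]
7. n2.wid = false  [S.mk > 3]
8. n2.fin = 29  [S.mk * -1 + 32]
9. n4.key = 21  [terminal]
10. n5.acc = "rpyy"  ["r" ++ C.fin]
11. n5.mk = -8  [f.key + S₀.fin - 58]
12. n6.env = -8  [terminal]
13. n7.key = -2  [terminal]
14. n5.wid = false  [e.env > -8]
15. n5.fin = -5  [e.env + 3]
16. n1.depth = true  [S₁.fin > -6]
17. n1.sig = 8  [len(C.fin) + 5]
18. n8.key = -8  [terminal]
19. n0.wid = false  [not C.depth]
20. n0.fin = -2  [-2]

-8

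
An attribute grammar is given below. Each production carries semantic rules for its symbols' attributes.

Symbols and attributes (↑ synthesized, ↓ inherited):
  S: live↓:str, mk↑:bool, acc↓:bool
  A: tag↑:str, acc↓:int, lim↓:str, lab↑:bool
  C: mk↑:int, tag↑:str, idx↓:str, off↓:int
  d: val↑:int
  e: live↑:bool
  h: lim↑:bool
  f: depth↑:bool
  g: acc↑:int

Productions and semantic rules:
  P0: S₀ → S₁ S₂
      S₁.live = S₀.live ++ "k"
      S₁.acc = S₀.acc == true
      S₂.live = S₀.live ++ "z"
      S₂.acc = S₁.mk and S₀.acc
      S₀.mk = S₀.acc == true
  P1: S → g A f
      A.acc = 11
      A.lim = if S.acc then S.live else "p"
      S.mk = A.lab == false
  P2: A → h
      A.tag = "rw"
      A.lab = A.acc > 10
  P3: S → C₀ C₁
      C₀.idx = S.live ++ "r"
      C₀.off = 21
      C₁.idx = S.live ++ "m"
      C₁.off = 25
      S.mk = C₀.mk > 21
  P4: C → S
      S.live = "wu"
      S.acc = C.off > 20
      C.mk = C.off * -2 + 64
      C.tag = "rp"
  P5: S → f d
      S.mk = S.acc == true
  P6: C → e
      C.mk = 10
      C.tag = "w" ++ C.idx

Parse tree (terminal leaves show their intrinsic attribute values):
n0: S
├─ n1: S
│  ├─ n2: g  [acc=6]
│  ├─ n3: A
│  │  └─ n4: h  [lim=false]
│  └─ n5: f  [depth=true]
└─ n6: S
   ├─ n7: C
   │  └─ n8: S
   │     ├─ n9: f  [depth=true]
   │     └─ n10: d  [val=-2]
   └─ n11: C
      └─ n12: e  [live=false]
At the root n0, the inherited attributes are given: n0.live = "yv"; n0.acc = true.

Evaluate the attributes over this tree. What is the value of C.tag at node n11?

"wyvzm"

1. n0.live = "yv"  [given at root]
2. n0.acc = true  [given at root]
3. n1.live = "yvk"  [S₀.live ++ "k"]
4. n1.acc = true  [S₀.acc == true]
5. n2.acc = 6  [terminal]
6. n3.acc = 11  [11]
7. n3.lim = "yvk"  [if S.acc then S.live else "p"]
8. n4.lim = false  [terminal]
9. n3.tag = "rw"  ["rw"]
10. n3.lab = true  [A.acc > 10]
11. n5.depth = true  [terminal]
12. n1.mk = false  [A.lab == false]
13. n6.live = "yvz"  [S₀.live ++ "z"]
14. n6.acc = false  [S₁.mk and S₀.acc]
15. n7.idx = "yvzr"  [S.live ++ "r"]
16. n7.off = 21  [21]
17. n8.live = "wu"  ["wu"]
18. n8.acc = true  [C.off > 20]
19. n9.depth = true  [terminal]
20. n10.val = -2  [terminal]
21. n8.mk = true  [S.acc == true]
22. n7.mk = 22  [C.off * -2 + 64]
23. n7.tag = "rp"  ["rp"]
24. n11.idx = "yvzm"  [S.live ++ "m"]
25. n11.off = 25  [25]
26. n12.live = false  [terminal]
27. n11.mk = 10  [10]
28. n11.tag = "wyvzm"  ["w" ++ C.idx]
29. n6.mk = true  [C₀.mk > 21]
30. n0.mk = true  [S₀.acc == true]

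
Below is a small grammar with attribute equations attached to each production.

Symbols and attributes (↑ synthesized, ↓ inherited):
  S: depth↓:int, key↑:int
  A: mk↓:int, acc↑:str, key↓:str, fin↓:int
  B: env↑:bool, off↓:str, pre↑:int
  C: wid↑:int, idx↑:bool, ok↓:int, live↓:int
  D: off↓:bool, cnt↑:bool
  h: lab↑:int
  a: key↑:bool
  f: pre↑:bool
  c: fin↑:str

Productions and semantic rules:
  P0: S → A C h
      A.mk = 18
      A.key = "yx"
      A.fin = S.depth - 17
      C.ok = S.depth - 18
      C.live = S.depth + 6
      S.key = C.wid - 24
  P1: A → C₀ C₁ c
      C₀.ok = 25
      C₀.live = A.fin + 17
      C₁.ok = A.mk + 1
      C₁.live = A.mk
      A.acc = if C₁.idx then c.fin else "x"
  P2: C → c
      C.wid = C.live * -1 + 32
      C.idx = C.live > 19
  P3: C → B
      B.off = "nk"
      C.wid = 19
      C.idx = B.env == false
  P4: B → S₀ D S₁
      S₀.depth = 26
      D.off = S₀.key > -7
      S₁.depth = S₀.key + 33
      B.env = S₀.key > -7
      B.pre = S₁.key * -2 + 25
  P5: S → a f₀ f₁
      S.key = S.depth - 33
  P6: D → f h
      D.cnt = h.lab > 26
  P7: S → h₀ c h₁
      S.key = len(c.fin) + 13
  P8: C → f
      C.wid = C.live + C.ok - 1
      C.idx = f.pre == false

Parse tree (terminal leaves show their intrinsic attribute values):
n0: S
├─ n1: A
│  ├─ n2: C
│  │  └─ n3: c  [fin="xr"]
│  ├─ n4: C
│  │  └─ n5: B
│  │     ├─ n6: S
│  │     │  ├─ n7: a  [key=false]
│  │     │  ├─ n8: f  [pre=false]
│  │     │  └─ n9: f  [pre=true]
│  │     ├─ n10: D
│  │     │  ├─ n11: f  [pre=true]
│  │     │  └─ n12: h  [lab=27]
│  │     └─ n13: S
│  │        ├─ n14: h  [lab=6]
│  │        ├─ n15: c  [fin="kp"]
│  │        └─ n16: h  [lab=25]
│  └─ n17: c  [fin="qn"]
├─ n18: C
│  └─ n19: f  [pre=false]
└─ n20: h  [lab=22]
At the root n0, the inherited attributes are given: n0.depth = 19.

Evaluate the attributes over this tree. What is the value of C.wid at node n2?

1. n0.depth = 19  [given at root]
2. n1.mk = 18  [18]
3. n1.key = "yx"  ["yx"]
4. n1.fin = 2  [S.depth - 17]
5. n2.ok = 25  [25]
6. n2.live = 19  [A.fin + 17]
7. n3.fin = "xr"  [terminal]
8. n2.wid = 13  [C.live * -1 + 32]
9. n2.idx = false  [C.live > 19]
10. n4.ok = 19  [A.mk + 1]
11. n4.live = 18  [A.mk]
12. n5.off = "nk"  ["nk"]
13. n6.depth = 26  [26]
14. n7.key = false  [terminal]
15. n8.pre = false  [terminal]
16. n9.pre = true  [terminal]
17. n6.key = -7  [S.depth - 33]
18. n10.off = false  [S₀.key > -7]
19. n11.pre = true  [terminal]
20. n12.lab = 27  [terminal]
21. n10.cnt = true  [h.lab > 26]
22. n13.depth = 26  [S₀.key + 33]
23. n14.lab = 6  [terminal]
24. n15.fin = "kp"  [terminal]
25. n16.lab = 25  [terminal]
26. n13.key = 15  [len(c.fin) + 13]
27. n5.env = false  [S₀.key > -7]
28. n5.pre = -5  [S₁.key * -2 + 25]
29. n4.wid = 19  [19]
30. n4.idx = true  [B.env == false]
31. n17.fin = "qn"  [terminal]
32. n1.acc = "qn"  [if C₁.idx then c.fin else "x"]
33. n18.ok = 1  [S.depth - 18]
34. n18.live = 25  [S.depth + 6]
35. n19.pre = false  [terminal]
36. n18.wid = 25  [C.live + C.ok - 1]
37. n18.idx = true  [f.pre == false]
38. n20.lab = 22  [terminal]
39. n0.key = 1  [C.wid - 24]

13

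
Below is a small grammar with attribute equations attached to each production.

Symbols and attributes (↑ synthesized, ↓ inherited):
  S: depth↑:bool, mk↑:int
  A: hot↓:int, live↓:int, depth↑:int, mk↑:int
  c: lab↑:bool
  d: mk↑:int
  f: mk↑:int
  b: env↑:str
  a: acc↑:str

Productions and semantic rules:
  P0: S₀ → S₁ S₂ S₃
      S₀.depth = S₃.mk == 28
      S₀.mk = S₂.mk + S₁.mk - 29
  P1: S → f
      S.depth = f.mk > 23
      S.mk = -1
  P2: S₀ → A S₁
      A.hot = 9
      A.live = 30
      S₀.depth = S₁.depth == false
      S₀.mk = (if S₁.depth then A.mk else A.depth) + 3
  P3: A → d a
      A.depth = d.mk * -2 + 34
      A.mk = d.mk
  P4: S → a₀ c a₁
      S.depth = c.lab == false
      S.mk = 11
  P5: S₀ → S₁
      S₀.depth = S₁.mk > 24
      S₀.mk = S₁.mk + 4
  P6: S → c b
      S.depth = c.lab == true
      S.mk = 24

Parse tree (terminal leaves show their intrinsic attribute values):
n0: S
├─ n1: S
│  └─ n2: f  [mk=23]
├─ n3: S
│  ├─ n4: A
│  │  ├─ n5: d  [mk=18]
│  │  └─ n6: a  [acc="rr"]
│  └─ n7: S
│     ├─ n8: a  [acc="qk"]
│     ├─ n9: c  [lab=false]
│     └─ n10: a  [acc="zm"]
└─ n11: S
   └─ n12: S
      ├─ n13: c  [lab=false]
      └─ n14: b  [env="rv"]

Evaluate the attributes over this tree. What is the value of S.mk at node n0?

-9

1. n2.mk = 23  [terminal]
2. n1.depth = false  [f.mk > 23]
3. n1.mk = -1  [-1]
4. n4.hot = 9  [9]
5. n4.live = 30  [30]
6. n5.mk = 18  [terminal]
7. n6.acc = "rr"  [terminal]
8. n4.depth = -2  [d.mk * -2 + 34]
9. n4.mk = 18  [d.mk]
10. n8.acc = "qk"  [terminal]
11. n9.lab = false  [terminal]
12. n10.acc = "zm"  [terminal]
13. n7.depth = true  [c.lab == false]
14. n7.mk = 11  [11]
15. n3.depth = false  [S₁.depth == false]
16. n3.mk = 21  [(if S₁.depth then A.mk else A.depth) + 3]
17. n13.lab = false  [terminal]
18. n14.env = "rv"  [terminal]
19. n12.depth = false  [c.lab == true]
20. n12.mk = 24  [24]
21. n11.depth = false  [S₁.mk > 24]
22. n11.mk = 28  [S₁.mk + 4]
23. n0.depth = true  [S₃.mk == 28]
24. n0.mk = -9  [S₂.mk + S₁.mk - 29]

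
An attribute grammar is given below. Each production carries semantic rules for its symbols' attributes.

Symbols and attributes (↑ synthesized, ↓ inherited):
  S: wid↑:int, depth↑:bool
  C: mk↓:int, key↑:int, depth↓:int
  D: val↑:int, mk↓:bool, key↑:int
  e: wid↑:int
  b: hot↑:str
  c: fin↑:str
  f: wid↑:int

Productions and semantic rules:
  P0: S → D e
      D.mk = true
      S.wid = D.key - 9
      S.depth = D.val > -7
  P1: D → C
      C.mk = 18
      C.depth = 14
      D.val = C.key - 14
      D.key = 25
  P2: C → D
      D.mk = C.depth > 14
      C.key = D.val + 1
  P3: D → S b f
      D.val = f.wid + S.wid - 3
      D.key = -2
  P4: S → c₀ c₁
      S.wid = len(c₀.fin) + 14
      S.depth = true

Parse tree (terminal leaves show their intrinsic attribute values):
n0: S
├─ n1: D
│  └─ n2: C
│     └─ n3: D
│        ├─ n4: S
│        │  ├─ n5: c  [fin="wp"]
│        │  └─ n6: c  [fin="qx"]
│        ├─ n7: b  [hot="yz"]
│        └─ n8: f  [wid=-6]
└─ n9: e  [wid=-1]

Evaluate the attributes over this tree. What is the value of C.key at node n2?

8

1. n1.mk = true  [true]
2. n2.mk = 18  [18]
3. n2.depth = 14  [14]
4. n3.mk = false  [C.depth > 14]
5. n5.fin = "wp"  [terminal]
6. n6.fin = "qx"  [terminal]
7. n4.wid = 16  [len(c₀.fin) + 14]
8. n4.depth = true  [true]
9. n7.hot = "yz"  [terminal]
10. n8.wid = -6  [terminal]
11. n3.val = 7  [f.wid + S.wid - 3]
12. n3.key = -2  [-2]
13. n2.key = 8  [D.val + 1]
14. n1.val = -6  [C.key - 14]
15. n1.key = 25  [25]
16. n9.wid = -1  [terminal]
17. n0.wid = 16  [D.key - 9]
18. n0.depth = true  [D.val > -7]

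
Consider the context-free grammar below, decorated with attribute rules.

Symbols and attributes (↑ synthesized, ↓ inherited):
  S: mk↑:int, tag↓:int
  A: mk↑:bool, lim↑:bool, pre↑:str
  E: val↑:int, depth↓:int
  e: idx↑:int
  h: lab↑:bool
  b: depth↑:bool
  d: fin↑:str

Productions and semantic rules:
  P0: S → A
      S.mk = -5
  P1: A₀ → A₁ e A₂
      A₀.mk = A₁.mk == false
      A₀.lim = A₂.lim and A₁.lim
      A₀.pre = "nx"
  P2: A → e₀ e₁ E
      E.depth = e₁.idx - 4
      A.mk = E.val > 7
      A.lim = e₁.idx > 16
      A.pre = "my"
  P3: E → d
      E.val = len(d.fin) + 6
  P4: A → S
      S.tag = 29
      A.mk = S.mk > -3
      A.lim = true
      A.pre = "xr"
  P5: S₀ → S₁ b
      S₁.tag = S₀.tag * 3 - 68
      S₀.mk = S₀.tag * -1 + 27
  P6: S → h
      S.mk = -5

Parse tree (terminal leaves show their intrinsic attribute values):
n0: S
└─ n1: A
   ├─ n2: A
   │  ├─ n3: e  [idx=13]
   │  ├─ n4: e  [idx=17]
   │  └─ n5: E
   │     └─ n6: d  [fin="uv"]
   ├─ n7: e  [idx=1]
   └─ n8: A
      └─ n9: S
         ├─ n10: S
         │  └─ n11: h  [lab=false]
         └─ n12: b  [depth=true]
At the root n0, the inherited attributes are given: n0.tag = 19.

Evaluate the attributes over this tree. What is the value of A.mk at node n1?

1. n0.tag = 19  [given at root]
2. n3.idx = 13  [terminal]
3. n4.idx = 17  [terminal]
4. n5.depth = 13  [e₁.idx - 4]
5. n6.fin = "uv"  [terminal]
6. n5.val = 8  [len(d.fin) + 6]
7. n2.mk = true  [E.val > 7]
8. n2.lim = true  [e₁.idx > 16]
9. n2.pre = "my"  ["my"]
10. n7.idx = 1  [terminal]
11. n9.tag = 29  [29]
12. n10.tag = 19  [S₀.tag * 3 - 68]
13. n11.lab = false  [terminal]
14. n10.mk = -5  [-5]
15. n12.depth = true  [terminal]
16. n9.mk = -2  [S₀.tag * -1 + 27]
17. n8.mk = true  [S.mk > -3]
18. n8.lim = true  [true]
19. n8.pre = "xr"  ["xr"]
20. n1.mk = false  [A₁.mk == false]
21. n1.lim = true  [A₂.lim and A₁.lim]
22. n1.pre = "nx"  ["nx"]
23. n0.mk = -5  [-5]

false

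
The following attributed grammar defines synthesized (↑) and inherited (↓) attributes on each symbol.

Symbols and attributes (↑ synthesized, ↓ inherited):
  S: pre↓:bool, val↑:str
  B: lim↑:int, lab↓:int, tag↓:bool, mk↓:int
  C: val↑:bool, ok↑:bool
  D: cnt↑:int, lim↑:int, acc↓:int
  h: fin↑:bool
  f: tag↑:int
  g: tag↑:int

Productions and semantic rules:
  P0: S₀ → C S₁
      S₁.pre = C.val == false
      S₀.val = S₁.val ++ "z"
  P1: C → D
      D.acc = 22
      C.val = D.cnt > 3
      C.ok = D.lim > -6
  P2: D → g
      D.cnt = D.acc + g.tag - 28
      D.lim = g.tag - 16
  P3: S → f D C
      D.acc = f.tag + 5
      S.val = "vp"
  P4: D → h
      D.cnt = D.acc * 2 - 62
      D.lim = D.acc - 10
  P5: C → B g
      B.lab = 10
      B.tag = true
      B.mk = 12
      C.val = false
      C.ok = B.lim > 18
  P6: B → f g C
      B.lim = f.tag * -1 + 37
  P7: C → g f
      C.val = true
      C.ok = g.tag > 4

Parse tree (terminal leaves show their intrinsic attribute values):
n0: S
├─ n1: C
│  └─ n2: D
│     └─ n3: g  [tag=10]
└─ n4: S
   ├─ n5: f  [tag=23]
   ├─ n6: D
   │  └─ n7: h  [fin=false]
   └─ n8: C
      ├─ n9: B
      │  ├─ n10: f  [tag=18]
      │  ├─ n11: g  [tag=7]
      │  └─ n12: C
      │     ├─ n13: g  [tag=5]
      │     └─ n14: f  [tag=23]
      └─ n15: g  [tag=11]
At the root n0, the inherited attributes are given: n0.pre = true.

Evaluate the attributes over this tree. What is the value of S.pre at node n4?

false

1. n0.pre = true  [given at root]
2. n2.acc = 22  [22]
3. n3.tag = 10  [terminal]
4. n2.cnt = 4  [D.acc + g.tag - 28]
5. n2.lim = -6  [g.tag - 16]
6. n1.val = true  [D.cnt > 3]
7. n1.ok = false  [D.lim > -6]
8. n4.pre = false  [C.val == false]
9. n5.tag = 23  [terminal]
10. n6.acc = 28  [f.tag + 5]
11. n7.fin = false  [terminal]
12. n6.cnt = -6  [D.acc * 2 - 62]
13. n6.lim = 18  [D.acc - 10]
14. n9.lab = 10  [10]
15. n9.tag = true  [true]
16. n9.mk = 12  [12]
17. n10.tag = 18  [terminal]
18. n11.tag = 7  [terminal]
19. n13.tag = 5  [terminal]
20. n14.tag = 23  [terminal]
21. n12.val = true  [true]
22. n12.ok = true  [g.tag > 4]
23. n9.lim = 19  [f.tag * -1 + 37]
24. n15.tag = 11  [terminal]
25. n8.val = false  [false]
26. n8.ok = true  [B.lim > 18]
27. n4.val = "vp"  ["vp"]
28. n0.val = "vpz"  [S₁.val ++ "z"]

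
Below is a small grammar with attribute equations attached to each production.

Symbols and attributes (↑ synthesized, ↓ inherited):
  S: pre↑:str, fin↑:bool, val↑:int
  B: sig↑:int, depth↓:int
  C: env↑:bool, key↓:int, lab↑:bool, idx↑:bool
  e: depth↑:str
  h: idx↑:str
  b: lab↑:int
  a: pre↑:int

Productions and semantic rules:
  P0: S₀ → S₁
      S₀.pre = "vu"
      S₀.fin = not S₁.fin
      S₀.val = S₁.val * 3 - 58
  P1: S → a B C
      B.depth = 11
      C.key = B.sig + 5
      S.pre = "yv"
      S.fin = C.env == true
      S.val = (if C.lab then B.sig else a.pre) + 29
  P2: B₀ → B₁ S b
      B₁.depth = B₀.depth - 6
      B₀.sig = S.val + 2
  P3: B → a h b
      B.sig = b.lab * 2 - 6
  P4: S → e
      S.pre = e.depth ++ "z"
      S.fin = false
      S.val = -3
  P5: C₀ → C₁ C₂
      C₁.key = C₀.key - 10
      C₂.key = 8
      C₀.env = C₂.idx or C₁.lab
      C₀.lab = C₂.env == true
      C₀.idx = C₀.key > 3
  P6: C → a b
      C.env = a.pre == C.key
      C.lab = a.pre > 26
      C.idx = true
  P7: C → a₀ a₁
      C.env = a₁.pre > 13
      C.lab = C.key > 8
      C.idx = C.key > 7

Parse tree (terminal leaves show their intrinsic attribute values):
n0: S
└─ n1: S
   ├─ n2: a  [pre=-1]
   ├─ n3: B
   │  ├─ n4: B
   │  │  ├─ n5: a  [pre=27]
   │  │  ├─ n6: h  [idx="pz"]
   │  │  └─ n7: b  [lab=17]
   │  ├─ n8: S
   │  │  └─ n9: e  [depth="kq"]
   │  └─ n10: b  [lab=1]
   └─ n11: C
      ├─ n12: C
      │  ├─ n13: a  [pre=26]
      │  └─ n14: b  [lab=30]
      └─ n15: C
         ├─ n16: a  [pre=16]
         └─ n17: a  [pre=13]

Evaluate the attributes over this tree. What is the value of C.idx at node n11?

true

1. n2.pre = -1  [terminal]
2. n3.depth = 11  [11]
3. n4.depth = 5  [B₀.depth - 6]
4. n5.pre = 27  [terminal]
5. n6.idx = "pz"  [terminal]
6. n7.lab = 17  [terminal]
7. n4.sig = 28  [b.lab * 2 - 6]
8. n9.depth = "kq"  [terminal]
9. n8.pre = "kqz"  [e.depth ++ "z"]
10. n8.fin = false  [false]
11. n8.val = -3  [-3]
12. n10.lab = 1  [terminal]
13. n3.sig = -1  [S.val + 2]
14. n11.key = 4  [B.sig + 5]
15. n12.key = -6  [C₀.key - 10]
16. n13.pre = 26  [terminal]
17. n14.lab = 30  [terminal]
18. n12.env = false  [a.pre == C.key]
19. n12.lab = false  [a.pre > 26]
20. n12.idx = true  [true]
21. n15.key = 8  [8]
22. n16.pre = 16  [terminal]
23. n17.pre = 13  [terminal]
24. n15.env = false  [a₁.pre > 13]
25. n15.lab = false  [C.key > 8]
26. n15.idx = true  [C.key > 7]
27. n11.env = true  [C₂.idx or C₁.lab]
28. n11.lab = false  [C₂.env == true]
29. n11.idx = true  [C₀.key > 3]
30. n1.pre = "yv"  ["yv"]
31. n1.fin = true  [C.env == true]
32. n1.val = 28  [(if C.lab then B.sig else a.pre) + 29]
33. n0.pre = "vu"  ["vu"]
34. n0.fin = false  [not S₁.fin]
35. n0.val = 26  [S₁.val * 3 - 58]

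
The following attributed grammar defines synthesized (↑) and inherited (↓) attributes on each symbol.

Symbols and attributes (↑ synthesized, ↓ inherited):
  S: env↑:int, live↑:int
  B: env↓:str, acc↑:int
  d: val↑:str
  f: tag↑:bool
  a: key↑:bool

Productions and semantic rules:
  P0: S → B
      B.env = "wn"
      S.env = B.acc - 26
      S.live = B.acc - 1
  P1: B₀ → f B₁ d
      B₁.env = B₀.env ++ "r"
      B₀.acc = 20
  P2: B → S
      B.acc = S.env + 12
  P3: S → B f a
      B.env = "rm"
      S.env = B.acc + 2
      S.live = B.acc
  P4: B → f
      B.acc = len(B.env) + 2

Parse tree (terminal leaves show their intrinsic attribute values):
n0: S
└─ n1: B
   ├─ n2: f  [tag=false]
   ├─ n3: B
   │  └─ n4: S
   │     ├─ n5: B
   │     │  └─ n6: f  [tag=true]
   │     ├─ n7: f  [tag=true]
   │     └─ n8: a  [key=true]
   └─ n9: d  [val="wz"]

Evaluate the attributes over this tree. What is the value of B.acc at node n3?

1. n1.env = "wn"  ["wn"]
2. n2.tag = false  [terminal]
3. n3.env = "wnr"  [B₀.env ++ "r"]
4. n5.env = "rm"  ["rm"]
5. n6.tag = true  [terminal]
6. n5.acc = 4  [len(B.env) + 2]
7. n7.tag = true  [terminal]
8. n8.key = true  [terminal]
9. n4.env = 6  [B.acc + 2]
10. n4.live = 4  [B.acc]
11. n3.acc = 18  [S.env + 12]
12. n9.val = "wz"  [terminal]
13. n1.acc = 20  [20]
14. n0.env = -6  [B.acc - 26]
15. n0.live = 19  [B.acc - 1]

18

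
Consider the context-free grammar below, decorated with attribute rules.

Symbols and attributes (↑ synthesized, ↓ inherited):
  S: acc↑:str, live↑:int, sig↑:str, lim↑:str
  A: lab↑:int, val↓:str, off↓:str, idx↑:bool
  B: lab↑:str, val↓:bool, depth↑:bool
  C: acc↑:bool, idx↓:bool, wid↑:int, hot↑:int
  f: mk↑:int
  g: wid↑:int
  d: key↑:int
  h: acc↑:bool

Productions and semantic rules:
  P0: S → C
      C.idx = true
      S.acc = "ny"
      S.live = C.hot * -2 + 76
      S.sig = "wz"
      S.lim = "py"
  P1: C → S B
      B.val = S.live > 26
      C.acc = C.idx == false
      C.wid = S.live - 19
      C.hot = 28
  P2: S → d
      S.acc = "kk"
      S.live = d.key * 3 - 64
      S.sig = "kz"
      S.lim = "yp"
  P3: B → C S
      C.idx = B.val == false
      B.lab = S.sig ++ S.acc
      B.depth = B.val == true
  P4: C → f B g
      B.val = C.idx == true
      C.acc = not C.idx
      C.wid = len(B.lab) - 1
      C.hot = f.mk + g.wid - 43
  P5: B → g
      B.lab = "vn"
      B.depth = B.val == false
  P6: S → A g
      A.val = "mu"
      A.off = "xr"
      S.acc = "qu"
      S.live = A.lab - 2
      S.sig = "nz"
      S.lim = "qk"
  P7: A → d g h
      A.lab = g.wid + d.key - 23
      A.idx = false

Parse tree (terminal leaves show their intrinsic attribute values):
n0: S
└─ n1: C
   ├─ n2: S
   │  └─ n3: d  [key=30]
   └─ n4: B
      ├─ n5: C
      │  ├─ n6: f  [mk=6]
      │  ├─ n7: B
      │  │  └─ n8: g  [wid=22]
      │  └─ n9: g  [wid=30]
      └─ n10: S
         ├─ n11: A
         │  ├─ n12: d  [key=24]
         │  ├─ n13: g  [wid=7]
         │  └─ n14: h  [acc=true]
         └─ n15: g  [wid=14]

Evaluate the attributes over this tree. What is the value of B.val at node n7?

true

1. n1.idx = true  [true]
2. n3.key = 30  [terminal]
3. n2.acc = "kk"  ["kk"]
4. n2.live = 26  [d.key * 3 - 64]
5. n2.sig = "kz"  ["kz"]
6. n2.lim = "yp"  ["yp"]
7. n4.val = false  [S.live > 26]
8. n5.idx = true  [B.val == false]
9. n6.mk = 6  [terminal]
10. n7.val = true  [C.idx == true]
11. n8.wid = 22  [terminal]
12. n7.lab = "vn"  ["vn"]
13. n7.depth = false  [B.val == false]
14. n9.wid = 30  [terminal]
15. n5.acc = false  [not C.idx]
16. n5.wid = 1  [len(B.lab) - 1]
17. n5.hot = -7  [f.mk + g.wid - 43]
18. n11.val = "mu"  ["mu"]
19. n11.off = "xr"  ["xr"]
20. n12.key = 24  [terminal]
21. n13.wid = 7  [terminal]
22. n14.acc = true  [terminal]
23. n11.lab = 8  [g.wid + d.key - 23]
24. n11.idx = false  [false]
25. n15.wid = 14  [terminal]
26. n10.acc = "qu"  ["qu"]
27. n10.live = 6  [A.lab - 2]
28. n10.sig = "nz"  ["nz"]
29. n10.lim = "qk"  ["qk"]
30. n4.lab = "nzqu"  [S.sig ++ S.acc]
31. n4.depth = false  [B.val == true]
32. n1.acc = false  [C.idx == false]
33. n1.wid = 7  [S.live - 19]
34. n1.hot = 28  [28]
35. n0.acc = "ny"  ["ny"]
36. n0.live = 20  [C.hot * -2 + 76]
37. n0.sig = "wz"  ["wz"]
38. n0.lim = "py"  ["py"]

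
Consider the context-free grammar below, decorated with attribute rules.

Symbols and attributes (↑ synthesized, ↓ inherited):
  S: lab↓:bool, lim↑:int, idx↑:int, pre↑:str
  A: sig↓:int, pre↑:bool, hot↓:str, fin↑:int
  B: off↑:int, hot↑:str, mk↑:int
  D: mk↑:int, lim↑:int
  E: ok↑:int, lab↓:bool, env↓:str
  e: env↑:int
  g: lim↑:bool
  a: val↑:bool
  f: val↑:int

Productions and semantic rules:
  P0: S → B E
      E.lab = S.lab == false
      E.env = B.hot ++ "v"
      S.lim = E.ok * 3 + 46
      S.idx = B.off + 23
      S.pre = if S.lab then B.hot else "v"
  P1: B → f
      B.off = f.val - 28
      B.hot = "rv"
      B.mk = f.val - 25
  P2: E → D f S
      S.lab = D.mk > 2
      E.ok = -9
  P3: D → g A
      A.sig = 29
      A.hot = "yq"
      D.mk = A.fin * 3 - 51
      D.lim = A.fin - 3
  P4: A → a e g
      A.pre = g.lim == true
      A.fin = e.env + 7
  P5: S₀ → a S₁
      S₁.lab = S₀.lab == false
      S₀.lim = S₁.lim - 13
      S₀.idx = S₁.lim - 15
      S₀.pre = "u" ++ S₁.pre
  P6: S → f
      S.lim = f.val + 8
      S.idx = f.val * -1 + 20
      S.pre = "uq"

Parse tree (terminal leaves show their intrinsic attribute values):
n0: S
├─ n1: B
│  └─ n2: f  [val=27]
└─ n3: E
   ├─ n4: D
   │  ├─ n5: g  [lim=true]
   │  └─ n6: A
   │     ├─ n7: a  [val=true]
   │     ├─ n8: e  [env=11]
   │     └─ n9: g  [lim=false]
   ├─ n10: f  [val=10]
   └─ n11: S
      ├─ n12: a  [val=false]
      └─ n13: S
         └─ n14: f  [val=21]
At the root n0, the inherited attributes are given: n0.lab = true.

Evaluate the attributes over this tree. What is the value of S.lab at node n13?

1. n0.lab = true  [given at root]
2. n2.val = 27  [terminal]
3. n1.off = -1  [f.val - 28]
4. n1.hot = "rv"  ["rv"]
5. n1.mk = 2  [f.val - 25]
6. n3.lab = false  [S.lab == false]
7. n3.env = "rvv"  [B.hot ++ "v"]
8. n5.lim = true  [terminal]
9. n6.sig = 29  [29]
10. n6.hot = "yq"  ["yq"]
11. n7.val = true  [terminal]
12. n8.env = 11  [terminal]
13. n9.lim = false  [terminal]
14. n6.pre = false  [g.lim == true]
15. n6.fin = 18  [e.env + 7]
16. n4.mk = 3  [A.fin * 3 - 51]
17. n4.lim = 15  [A.fin - 3]
18. n10.val = 10  [terminal]
19. n11.lab = true  [D.mk > 2]
20. n12.val = false  [terminal]
21. n13.lab = false  [S₀.lab == false]
22. n14.val = 21  [terminal]
23. n13.lim = 29  [f.val + 8]
24. n13.idx = -1  [f.val * -1 + 20]
25. n13.pre = "uq"  ["uq"]
26. n11.lim = 16  [S₁.lim - 13]
27. n11.idx = 14  [S₁.lim - 15]
28. n11.pre = "uuq"  ["u" ++ S₁.pre]
29. n3.ok = -9  [-9]
30. n0.lim = 19  [E.ok * 3 + 46]
31. n0.idx = 22  [B.off + 23]
32. n0.pre = "rv"  [if S.lab then B.hot else "v"]

false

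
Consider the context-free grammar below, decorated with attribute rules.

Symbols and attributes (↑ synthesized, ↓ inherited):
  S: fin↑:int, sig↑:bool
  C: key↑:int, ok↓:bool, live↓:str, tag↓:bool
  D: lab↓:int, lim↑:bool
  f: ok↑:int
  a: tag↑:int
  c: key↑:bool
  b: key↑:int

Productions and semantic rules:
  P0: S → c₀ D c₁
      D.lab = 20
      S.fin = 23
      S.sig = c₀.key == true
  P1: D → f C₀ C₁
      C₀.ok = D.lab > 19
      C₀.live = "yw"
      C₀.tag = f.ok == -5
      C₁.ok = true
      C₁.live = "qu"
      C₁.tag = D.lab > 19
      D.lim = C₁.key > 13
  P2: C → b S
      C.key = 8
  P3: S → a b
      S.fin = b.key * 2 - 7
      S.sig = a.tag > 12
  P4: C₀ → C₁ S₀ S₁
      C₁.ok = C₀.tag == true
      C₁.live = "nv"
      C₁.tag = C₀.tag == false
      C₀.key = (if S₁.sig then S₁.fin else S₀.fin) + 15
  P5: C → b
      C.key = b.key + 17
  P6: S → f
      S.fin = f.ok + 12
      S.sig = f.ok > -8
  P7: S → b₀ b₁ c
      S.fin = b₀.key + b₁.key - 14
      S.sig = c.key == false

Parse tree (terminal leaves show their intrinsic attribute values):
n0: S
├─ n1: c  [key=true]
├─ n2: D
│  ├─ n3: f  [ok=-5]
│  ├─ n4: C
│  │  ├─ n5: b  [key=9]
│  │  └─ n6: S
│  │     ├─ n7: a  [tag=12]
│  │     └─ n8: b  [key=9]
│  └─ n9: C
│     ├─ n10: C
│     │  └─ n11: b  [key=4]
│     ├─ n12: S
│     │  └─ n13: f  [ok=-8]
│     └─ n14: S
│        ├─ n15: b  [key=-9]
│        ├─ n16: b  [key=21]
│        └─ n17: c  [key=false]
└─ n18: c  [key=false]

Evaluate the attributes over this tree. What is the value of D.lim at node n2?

1. n1.key = true  [terminal]
2. n2.lab = 20  [20]
3. n3.ok = -5  [terminal]
4. n4.ok = true  [D.lab > 19]
5. n4.live = "yw"  ["yw"]
6. n4.tag = true  [f.ok == -5]
7. n5.key = 9  [terminal]
8. n7.tag = 12  [terminal]
9. n8.key = 9  [terminal]
10. n6.fin = 11  [b.key * 2 - 7]
11. n6.sig = false  [a.tag > 12]
12. n4.key = 8  [8]
13. n9.ok = true  [true]
14. n9.live = "qu"  ["qu"]
15. n9.tag = true  [D.lab > 19]
16. n10.ok = true  [C₀.tag == true]
17. n10.live = "nv"  ["nv"]
18. n10.tag = false  [C₀.tag == false]
19. n11.key = 4  [terminal]
20. n10.key = 21  [b.key + 17]
21. n13.ok = -8  [terminal]
22. n12.fin = 4  [f.ok + 12]
23. n12.sig = false  [f.ok > -8]
24. n15.key = -9  [terminal]
25. n16.key = 21  [terminal]
26. n17.key = false  [terminal]
27. n14.fin = -2  [b₀.key + b₁.key - 14]
28. n14.sig = true  [c.key == false]
29. n9.key = 13  [(if S₁.sig then S₁.fin else S₀.fin) + 15]
30. n2.lim = false  [C₁.key > 13]
31. n18.key = false  [terminal]
32. n0.fin = 23  [23]
33. n0.sig = true  [c₀.key == true]

false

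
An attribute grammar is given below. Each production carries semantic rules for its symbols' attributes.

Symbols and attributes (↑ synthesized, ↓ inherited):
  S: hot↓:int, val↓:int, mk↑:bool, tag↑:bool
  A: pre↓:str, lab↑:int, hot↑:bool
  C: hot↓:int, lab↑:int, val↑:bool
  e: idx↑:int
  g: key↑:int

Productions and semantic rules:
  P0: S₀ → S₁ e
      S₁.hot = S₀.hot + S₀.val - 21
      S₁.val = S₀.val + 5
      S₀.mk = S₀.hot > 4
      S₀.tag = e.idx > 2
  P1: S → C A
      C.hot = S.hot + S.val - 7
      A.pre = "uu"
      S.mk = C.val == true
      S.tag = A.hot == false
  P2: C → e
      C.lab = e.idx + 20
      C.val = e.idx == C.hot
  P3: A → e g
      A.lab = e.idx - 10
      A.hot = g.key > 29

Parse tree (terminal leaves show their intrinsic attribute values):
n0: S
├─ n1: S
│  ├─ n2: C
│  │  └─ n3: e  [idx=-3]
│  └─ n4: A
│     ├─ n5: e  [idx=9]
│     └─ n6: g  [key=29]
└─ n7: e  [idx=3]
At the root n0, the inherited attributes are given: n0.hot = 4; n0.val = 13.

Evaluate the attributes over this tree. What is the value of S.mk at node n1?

false

1. n0.hot = 4  [given at root]
2. n0.val = 13  [given at root]
3. n1.hot = -4  [S₀.hot + S₀.val - 21]
4. n1.val = 18  [S₀.val + 5]
5. n2.hot = 7  [S.hot + S.val - 7]
6. n3.idx = -3  [terminal]
7. n2.lab = 17  [e.idx + 20]
8. n2.val = false  [e.idx == C.hot]
9. n4.pre = "uu"  ["uu"]
10. n5.idx = 9  [terminal]
11. n6.key = 29  [terminal]
12. n4.lab = -1  [e.idx - 10]
13. n4.hot = false  [g.key > 29]
14. n1.mk = false  [C.val == true]
15. n1.tag = true  [A.hot == false]
16. n7.idx = 3  [terminal]
17. n0.mk = false  [S₀.hot > 4]
18. n0.tag = true  [e.idx > 2]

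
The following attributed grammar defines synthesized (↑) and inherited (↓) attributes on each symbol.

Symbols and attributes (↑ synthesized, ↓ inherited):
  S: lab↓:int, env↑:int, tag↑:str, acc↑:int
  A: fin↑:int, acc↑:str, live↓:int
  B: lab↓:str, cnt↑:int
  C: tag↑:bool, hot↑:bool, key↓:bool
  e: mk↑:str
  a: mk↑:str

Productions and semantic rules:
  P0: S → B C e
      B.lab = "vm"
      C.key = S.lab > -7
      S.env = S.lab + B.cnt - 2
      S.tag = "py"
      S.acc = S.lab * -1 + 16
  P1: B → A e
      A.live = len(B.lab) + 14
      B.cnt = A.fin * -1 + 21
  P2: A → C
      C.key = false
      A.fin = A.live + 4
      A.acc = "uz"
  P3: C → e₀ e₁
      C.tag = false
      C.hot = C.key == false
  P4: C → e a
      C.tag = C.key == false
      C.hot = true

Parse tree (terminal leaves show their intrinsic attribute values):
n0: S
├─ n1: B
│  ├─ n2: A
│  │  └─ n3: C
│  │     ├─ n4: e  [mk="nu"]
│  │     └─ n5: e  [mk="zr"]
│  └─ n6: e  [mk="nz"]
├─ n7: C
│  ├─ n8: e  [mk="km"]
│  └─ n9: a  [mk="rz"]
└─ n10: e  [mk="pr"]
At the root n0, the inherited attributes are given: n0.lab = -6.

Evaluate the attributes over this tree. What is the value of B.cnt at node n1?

1. n0.lab = -6  [given at root]
2. n1.lab = "vm"  ["vm"]
3. n2.live = 16  [len(B.lab) + 14]
4. n3.key = false  [false]
5. n4.mk = "nu"  [terminal]
6. n5.mk = "zr"  [terminal]
7. n3.tag = false  [false]
8. n3.hot = true  [C.key == false]
9. n2.fin = 20  [A.live + 4]
10. n2.acc = "uz"  ["uz"]
11. n6.mk = "nz"  [terminal]
12. n1.cnt = 1  [A.fin * -1 + 21]
13. n7.key = true  [S.lab > -7]
14. n8.mk = "km"  [terminal]
15. n9.mk = "rz"  [terminal]
16. n7.tag = false  [C.key == false]
17. n7.hot = true  [true]
18. n10.mk = "pr"  [terminal]
19. n0.env = -7  [S.lab + B.cnt - 2]
20. n0.tag = "py"  ["py"]
21. n0.acc = 22  [S.lab * -1 + 16]

1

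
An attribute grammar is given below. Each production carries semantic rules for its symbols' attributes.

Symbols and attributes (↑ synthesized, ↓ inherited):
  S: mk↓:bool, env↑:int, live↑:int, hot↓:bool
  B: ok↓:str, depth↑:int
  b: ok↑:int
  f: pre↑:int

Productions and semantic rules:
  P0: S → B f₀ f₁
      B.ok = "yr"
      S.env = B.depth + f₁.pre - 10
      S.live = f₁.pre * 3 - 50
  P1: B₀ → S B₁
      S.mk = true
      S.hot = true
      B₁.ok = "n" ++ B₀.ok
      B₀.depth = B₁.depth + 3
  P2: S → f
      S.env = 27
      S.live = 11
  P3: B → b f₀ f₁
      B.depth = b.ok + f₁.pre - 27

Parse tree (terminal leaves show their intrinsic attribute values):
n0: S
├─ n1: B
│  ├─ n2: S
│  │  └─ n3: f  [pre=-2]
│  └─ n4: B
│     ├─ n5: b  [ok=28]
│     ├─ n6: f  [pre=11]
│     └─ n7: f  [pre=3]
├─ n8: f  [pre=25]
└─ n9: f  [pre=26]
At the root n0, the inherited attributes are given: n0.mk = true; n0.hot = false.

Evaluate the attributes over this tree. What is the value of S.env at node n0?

23

1. n0.mk = true  [given at root]
2. n0.hot = false  [given at root]
3. n1.ok = "yr"  ["yr"]
4. n2.mk = true  [true]
5. n2.hot = true  [true]
6. n3.pre = -2  [terminal]
7. n2.env = 27  [27]
8. n2.live = 11  [11]
9. n4.ok = "nyr"  ["n" ++ B₀.ok]
10. n5.ok = 28  [terminal]
11. n6.pre = 11  [terminal]
12. n7.pre = 3  [terminal]
13. n4.depth = 4  [b.ok + f₁.pre - 27]
14. n1.depth = 7  [B₁.depth + 3]
15. n8.pre = 25  [terminal]
16. n9.pre = 26  [terminal]
17. n0.env = 23  [B.depth + f₁.pre - 10]
18. n0.live = 28  [f₁.pre * 3 - 50]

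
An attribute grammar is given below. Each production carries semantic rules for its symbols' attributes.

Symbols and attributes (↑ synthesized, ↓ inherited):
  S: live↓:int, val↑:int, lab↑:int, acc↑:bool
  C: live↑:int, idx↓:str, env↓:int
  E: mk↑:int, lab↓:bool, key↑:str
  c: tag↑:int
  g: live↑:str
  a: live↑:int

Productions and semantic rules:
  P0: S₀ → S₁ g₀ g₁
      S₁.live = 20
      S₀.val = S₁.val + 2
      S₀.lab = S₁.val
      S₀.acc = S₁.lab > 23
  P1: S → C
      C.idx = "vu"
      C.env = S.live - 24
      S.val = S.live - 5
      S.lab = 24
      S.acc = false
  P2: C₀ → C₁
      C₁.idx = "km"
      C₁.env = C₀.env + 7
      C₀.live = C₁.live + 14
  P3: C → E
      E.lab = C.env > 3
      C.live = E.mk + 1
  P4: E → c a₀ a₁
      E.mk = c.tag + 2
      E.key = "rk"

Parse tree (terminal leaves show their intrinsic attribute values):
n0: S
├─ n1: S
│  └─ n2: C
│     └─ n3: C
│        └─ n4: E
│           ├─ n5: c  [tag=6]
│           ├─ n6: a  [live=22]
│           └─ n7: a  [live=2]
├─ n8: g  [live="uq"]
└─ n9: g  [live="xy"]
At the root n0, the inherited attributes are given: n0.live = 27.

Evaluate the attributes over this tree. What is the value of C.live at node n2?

1. n0.live = 27  [given at root]
2. n1.live = 20  [20]
3. n2.idx = "vu"  ["vu"]
4. n2.env = -4  [S.live - 24]
5. n3.idx = "km"  ["km"]
6. n3.env = 3  [C₀.env + 7]
7. n4.lab = false  [C.env > 3]
8. n5.tag = 6  [terminal]
9. n6.live = 22  [terminal]
10. n7.live = 2  [terminal]
11. n4.mk = 8  [c.tag + 2]
12. n4.key = "rk"  ["rk"]
13. n3.live = 9  [E.mk + 1]
14. n2.live = 23  [C₁.live + 14]
15. n1.val = 15  [S.live - 5]
16. n1.lab = 24  [24]
17. n1.acc = false  [false]
18. n8.live = "uq"  [terminal]
19. n9.live = "xy"  [terminal]
20. n0.val = 17  [S₁.val + 2]
21. n0.lab = 15  [S₁.val]
22. n0.acc = true  [S₁.lab > 23]

23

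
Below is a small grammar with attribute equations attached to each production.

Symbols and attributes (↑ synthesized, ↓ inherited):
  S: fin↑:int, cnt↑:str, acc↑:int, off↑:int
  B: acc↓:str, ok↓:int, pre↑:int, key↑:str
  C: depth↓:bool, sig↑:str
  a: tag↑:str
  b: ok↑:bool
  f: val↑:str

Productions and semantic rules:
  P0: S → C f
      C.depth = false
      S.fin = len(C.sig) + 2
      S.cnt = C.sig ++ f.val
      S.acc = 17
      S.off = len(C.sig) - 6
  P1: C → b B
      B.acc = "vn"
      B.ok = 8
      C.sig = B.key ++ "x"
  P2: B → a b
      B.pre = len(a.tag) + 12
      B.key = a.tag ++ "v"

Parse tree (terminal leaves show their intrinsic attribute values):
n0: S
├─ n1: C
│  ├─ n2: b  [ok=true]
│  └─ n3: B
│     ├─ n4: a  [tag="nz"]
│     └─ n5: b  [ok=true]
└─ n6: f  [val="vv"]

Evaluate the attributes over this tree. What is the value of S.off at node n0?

-2

1. n1.depth = false  [false]
2. n2.ok = true  [terminal]
3. n3.acc = "vn"  ["vn"]
4. n3.ok = 8  [8]
5. n4.tag = "nz"  [terminal]
6. n5.ok = true  [terminal]
7. n3.pre = 14  [len(a.tag) + 12]
8. n3.key = "nzv"  [a.tag ++ "v"]
9. n1.sig = "nzvx"  [B.key ++ "x"]
10. n6.val = "vv"  [terminal]
11. n0.fin = 6  [len(C.sig) + 2]
12. n0.cnt = "nzvxvv"  [C.sig ++ f.val]
13. n0.acc = 17  [17]
14. n0.off = -2  [len(C.sig) - 6]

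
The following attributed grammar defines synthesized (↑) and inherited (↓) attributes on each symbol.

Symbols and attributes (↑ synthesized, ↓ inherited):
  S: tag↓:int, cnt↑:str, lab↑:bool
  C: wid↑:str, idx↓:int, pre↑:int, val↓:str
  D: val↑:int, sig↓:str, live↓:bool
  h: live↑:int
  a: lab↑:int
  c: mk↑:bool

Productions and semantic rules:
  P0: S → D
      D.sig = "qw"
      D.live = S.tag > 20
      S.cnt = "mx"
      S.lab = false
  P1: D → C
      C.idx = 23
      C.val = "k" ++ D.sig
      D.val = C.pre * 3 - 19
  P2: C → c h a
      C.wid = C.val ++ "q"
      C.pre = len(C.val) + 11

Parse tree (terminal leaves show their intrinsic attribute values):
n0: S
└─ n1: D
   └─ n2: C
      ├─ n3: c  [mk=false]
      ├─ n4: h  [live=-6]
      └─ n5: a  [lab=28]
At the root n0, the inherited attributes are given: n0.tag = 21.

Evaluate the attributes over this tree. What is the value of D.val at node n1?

23

1. n0.tag = 21  [given at root]
2. n1.sig = "qw"  ["qw"]
3. n1.live = true  [S.tag > 20]
4. n2.idx = 23  [23]
5. n2.val = "kqw"  ["k" ++ D.sig]
6. n3.mk = false  [terminal]
7. n4.live = -6  [terminal]
8. n5.lab = 28  [terminal]
9. n2.wid = "kqwq"  [C.val ++ "q"]
10. n2.pre = 14  [len(C.val) + 11]
11. n1.val = 23  [C.pre * 3 - 19]
12. n0.cnt = "mx"  ["mx"]
13. n0.lab = false  [false]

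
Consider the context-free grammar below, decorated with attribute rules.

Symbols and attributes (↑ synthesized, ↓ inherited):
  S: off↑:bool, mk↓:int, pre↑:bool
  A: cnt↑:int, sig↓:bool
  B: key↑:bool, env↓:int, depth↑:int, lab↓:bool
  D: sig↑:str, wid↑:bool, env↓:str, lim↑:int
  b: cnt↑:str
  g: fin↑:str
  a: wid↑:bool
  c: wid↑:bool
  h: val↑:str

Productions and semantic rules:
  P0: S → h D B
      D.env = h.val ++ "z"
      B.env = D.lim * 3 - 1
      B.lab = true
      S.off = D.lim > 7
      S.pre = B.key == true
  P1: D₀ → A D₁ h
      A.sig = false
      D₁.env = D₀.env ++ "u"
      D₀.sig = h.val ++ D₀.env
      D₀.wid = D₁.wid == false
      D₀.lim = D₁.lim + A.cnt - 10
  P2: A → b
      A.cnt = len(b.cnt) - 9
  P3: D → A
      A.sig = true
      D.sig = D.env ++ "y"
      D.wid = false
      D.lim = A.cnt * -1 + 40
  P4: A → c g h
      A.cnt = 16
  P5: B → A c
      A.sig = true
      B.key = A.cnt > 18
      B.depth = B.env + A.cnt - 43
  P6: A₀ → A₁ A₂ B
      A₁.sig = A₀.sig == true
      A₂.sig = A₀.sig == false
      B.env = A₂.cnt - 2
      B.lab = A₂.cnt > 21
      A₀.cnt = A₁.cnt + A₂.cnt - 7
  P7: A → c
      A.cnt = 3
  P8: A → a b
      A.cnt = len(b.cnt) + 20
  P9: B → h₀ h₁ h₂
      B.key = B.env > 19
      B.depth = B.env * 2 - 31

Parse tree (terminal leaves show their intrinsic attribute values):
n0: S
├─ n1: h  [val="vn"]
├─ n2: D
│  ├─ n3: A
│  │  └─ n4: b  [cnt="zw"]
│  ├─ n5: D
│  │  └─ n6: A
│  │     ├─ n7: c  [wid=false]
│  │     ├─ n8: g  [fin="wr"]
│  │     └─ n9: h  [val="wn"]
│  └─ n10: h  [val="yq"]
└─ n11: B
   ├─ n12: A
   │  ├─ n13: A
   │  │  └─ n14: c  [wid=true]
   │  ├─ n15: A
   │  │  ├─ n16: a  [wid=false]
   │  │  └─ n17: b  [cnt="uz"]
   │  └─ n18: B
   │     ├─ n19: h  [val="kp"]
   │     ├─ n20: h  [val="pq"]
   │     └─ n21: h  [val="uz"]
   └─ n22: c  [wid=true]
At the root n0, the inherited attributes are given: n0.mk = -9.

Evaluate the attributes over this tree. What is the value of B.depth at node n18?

9

1. n0.mk = -9  [given at root]
2. n1.val = "vn"  [terminal]
3. n2.env = "vnz"  [h.val ++ "z"]
4. n3.sig = false  [false]
5. n4.cnt = "zw"  [terminal]
6. n3.cnt = -7  [len(b.cnt) - 9]
7. n5.env = "vnzu"  [D₀.env ++ "u"]
8. n6.sig = true  [true]
9. n7.wid = false  [terminal]
10. n8.fin = "wr"  [terminal]
11. n9.val = "wn"  [terminal]
12. n6.cnt = 16  [16]
13. n5.sig = "vnzuy"  [D.env ++ "y"]
14. n5.wid = false  [false]
15. n5.lim = 24  [A.cnt * -1 + 40]
16. n10.val = "yq"  [terminal]
17. n2.sig = "yqvnz"  [h.val ++ D₀.env]
18. n2.wid = true  [D₁.wid == false]
19. n2.lim = 7  [D₁.lim + A.cnt - 10]
20. n11.env = 20  [D.lim * 3 - 1]
21. n11.lab = true  [true]
22. n12.sig = true  [true]
23. n13.sig = true  [A₀.sig == true]
24. n14.wid = true  [terminal]
25. n13.cnt = 3  [3]
26. n15.sig = false  [A₀.sig == false]
27. n16.wid = false  [terminal]
28. n17.cnt = "uz"  [terminal]
29. n15.cnt = 22  [len(b.cnt) + 20]
30. n18.env = 20  [A₂.cnt - 2]
31. n18.lab = true  [A₂.cnt > 21]
32. n19.val = "kp"  [terminal]
33. n20.val = "pq"  [terminal]
34. n21.val = "uz"  [terminal]
35. n18.key = true  [B.env > 19]
36. n18.depth = 9  [B.env * 2 - 31]
37. n12.cnt = 18  [A₁.cnt + A₂.cnt - 7]
38. n22.wid = true  [terminal]
39. n11.key = false  [A.cnt > 18]
40. n11.depth = -5  [B.env + A.cnt - 43]
41. n0.off = false  [D.lim > 7]
42. n0.pre = false  [B.key == true]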